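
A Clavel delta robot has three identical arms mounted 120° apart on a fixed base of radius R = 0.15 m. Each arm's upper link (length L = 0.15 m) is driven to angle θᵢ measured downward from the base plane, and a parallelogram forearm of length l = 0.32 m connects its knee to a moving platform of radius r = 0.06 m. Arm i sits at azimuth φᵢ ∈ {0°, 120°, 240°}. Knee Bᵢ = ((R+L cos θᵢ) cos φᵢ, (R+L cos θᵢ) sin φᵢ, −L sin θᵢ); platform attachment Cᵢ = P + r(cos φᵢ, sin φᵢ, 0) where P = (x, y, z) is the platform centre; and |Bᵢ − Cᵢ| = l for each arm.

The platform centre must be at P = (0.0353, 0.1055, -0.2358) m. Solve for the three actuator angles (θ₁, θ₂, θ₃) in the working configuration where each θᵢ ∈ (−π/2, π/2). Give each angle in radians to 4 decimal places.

θ₁ = 0.0874, θ₂ = -0.1745, θ₃ = 0.8725

arm 1 (φ=0.0°): x'=0.0353, y'=0.1055
  A cos θ + B sin θ = C:  0.0547·cos θ + -0.2358·sin θ = 0.0339
  √(A²+B²)=0.2421;  θ1 = -1.3429+1.4302 ≈ 0.0874
φ2=120.0° → target in arm frame (0.0737, -0.0833)
  e−x'=0.0163;  (l²−L²−(e−x')²−y'²−z²)/2L = 0.0570
  θ2 = atan2(B,A) + arccos(C/0.2364) = -0.1745
rotate P by −φ3: (-0.1090, -0.0222, -0.2358)
  A=0.1990, B=-0.2358, C=(l²−L²−A²−y'²−z²)/(2L)=-0.0527
  γ=atan2(-0.2358,0.1990)=-0.8698;  ψ=arccos(-0.1707)=1.7423;  θ3=γ+ψ≈0.8725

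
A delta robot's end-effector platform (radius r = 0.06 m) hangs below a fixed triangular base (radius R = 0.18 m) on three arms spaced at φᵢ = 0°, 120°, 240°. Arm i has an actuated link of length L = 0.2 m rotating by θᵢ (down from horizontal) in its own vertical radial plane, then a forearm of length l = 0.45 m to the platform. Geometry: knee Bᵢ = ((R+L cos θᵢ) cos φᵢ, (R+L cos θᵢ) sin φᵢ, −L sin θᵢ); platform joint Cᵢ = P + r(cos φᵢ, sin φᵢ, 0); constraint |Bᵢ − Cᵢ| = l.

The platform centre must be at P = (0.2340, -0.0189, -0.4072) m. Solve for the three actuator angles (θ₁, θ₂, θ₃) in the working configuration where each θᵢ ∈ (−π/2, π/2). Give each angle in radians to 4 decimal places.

arm 1 (φ=0.0°): x'=0.2340, y'=-0.0189
  A=-0.1140, B=-0.4072, C=(l²−L²−A²−y'²−z²)/(2L)=-0.0417
  θ1 = atan2(B,A) + arccos(C/0.4229) = -0.1743
φ2=120.0° → target in arm frame (-0.1334, -0.1932)
  A cos θ + B sin θ = C:  0.2534·cos θ + -0.4072·sin θ = -0.2621
  γ=atan2(-0.4072,0.2534)=-1.0142;  ψ=arccos(-0.5465)=2.1489;  θ2=γ+ψ≈1.1347
rotate P by −φ3: (-0.1006, 0.2121, -0.4072)
  A=0.2206, B=-0.4072, C=(l²−L²−A²−y'²−z²)/(2L)=-0.2424
  θ3 = atan2(B,A) + arccos(C/0.4631) = 1.0475

θ₁ = -0.1743, θ₂ = 1.1347, θ₃ = 1.0475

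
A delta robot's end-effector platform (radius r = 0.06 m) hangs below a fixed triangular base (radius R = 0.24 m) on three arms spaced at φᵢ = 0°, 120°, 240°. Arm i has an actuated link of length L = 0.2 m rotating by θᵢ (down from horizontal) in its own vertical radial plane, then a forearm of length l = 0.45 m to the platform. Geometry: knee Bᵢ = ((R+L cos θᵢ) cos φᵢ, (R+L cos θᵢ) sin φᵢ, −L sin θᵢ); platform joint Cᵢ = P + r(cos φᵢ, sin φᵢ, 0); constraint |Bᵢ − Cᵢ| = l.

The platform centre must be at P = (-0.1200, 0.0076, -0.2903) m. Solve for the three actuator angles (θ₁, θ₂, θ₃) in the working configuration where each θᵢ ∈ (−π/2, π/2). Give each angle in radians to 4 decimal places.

arm 1 (φ=0.0°): x'=-0.1200, y'=0.0076
  A cos θ + B sin θ = C:  0.3000·cos θ + -0.2903·sin θ = -0.0296
  √(A²+B²)=0.4175;  θ1 = -0.7690+1.6417 ≈ 0.8727
arm 2 (φ=120.0°): x'=0.0666, y'=0.1001
  A=0.1134, B=-0.2903, C=(l²−L²−A²−y'²−z²)/(2L)=0.1383
  √(A²+B²)=0.3117;  θ2 = -1.1983+1.1109 ≈ -0.0875
rotate P by −φ3: (0.0534, -0.1077, -0.2903)
  e−x'=0.1266;  (l²−L²−(e−x')²−y'²−z²)/2L = 0.1265
  γ=atan2(-0.2903,0.1266)=-1.1596;  ψ=arccos(0.3994)=1.1599;  θ3=γ+ψ≈0.0003

θ₁ = 0.8727, θ₂ = -0.0875, θ₃ = 0.0003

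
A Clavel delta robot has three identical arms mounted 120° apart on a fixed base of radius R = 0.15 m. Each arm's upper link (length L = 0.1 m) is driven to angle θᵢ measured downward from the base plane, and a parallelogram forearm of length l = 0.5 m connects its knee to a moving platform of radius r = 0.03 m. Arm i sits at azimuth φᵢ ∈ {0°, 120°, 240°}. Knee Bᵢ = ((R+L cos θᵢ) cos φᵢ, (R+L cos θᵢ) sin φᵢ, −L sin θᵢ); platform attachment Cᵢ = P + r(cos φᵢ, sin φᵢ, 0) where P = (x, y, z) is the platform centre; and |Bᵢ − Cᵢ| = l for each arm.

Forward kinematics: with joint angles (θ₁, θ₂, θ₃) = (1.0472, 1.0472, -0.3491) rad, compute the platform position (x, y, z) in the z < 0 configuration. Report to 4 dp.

arm 1 at φ=0.0°: (R−r)+L cos θ1 = 0.1700;  centre 1 = (0.1700, 0.0000, -0.0866)
centre 2 = (0.1700·cos120.0°, 0.1700·sin120.0°, -0.0866) = (-0.0850, 0.1472, -0.0866)
centre 3 = (0.2140·cos240.0°, 0.2140·sin240.0°, 0.0342) = (-0.1070, -0.1853, 0.0342)
subtract pairs → two planes through P
plane₁₂: -0.5100x+0.2944y+0.0000z = 0.0000
det = 0.3521;  x = -0.0088+0.2020z,  y = -0.0153+0.3499z
sphere 1 gives Az²+Bz+C=0 with A=1.1633, B=0.0902, C=-0.2103;  B²−4AC=0.9866;  roots -0.4657, 0.3881;  negative root z = -0.4657
x = -0.1029, y = -0.1783

(-0.1029, -0.1783, -0.4657)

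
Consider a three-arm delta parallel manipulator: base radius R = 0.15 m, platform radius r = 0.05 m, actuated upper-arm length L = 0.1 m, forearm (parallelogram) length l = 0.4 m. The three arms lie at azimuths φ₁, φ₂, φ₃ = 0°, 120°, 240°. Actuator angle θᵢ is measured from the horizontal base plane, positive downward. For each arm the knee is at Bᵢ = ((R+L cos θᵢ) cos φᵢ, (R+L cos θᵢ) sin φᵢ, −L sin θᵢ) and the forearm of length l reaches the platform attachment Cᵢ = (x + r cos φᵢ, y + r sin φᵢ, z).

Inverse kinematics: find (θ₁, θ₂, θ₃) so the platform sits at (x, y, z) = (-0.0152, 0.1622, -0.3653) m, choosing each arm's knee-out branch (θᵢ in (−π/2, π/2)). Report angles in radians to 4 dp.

θ₁ = 0.6108, θ₂ = -0.2619, θ₃ = 1.1348

φ1=0.0° → target in arm frame (-0.0152, 0.1622)
  A cos θ + B sin θ = C:  0.1152·cos θ + -0.3653·sin θ = -0.1151
  γ=atan2(-0.3653,0.1152)=-1.2653;  ψ=arccos(-0.3005)=1.8761;  θ1=γ+ψ≈0.6108
arm 2 (φ=120.0°): x'=0.1481, y'=-0.0679
  A cos θ + B sin θ = C:  -0.0481·cos θ + -0.3653·sin θ = 0.0481
  θ2 = atan2(B,A) + arccos(C/0.3684) = -0.2619
arm 3 (φ=240.0°): x'=-0.1329, y'=-0.0943
  A cos θ + B sin θ = C:  0.2329·cos θ + -0.3653·sin θ = -0.2328
  θ3 = atan2(B,A) + arccos(C/0.4332) = 1.1348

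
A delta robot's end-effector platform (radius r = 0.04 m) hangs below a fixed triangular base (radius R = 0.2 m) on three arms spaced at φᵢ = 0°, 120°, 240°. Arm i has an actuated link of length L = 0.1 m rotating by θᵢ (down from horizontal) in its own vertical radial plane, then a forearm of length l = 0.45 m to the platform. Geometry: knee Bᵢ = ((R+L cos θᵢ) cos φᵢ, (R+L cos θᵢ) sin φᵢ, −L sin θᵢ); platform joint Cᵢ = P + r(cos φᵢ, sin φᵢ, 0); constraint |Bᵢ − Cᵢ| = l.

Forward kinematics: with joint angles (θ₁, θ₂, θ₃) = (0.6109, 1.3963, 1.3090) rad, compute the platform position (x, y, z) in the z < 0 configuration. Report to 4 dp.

(0.0870, -0.0084, -0.4798)

arm 1 at φ=0.0°: ρ1 = 0.2419;  O1 = (0.2419, 0.0000, -0.0574)
arm 2 at φ=120.0°: ρ2 = 0.1774;  O2 = (-0.0887, 0.1536, -0.0985)
O3 = (0.1859·cos240.0°, 0.1859·sin240.0°, -0.0966) = (-0.0929, -0.1610, -0.0966)
|O₂|²−|O₁|² = -0.0207;  |O₃|²−|O₁|² = -0.0179
plane₁₂: -0.6612x+0.3072y+-0.0822z = -0.0207
det = 0.4186;  x = 0.0290+-0.1208z,  y = -0.0047+0.0076z
quadratic in z: (1.0147)z²+(0.1661)z+(-0.1539)=0, √Δ=0.8075 → z ∈ {-0.4798, 0.3161}; z = -0.4798 (taking z<0)
x = 0.0870, y = -0.0084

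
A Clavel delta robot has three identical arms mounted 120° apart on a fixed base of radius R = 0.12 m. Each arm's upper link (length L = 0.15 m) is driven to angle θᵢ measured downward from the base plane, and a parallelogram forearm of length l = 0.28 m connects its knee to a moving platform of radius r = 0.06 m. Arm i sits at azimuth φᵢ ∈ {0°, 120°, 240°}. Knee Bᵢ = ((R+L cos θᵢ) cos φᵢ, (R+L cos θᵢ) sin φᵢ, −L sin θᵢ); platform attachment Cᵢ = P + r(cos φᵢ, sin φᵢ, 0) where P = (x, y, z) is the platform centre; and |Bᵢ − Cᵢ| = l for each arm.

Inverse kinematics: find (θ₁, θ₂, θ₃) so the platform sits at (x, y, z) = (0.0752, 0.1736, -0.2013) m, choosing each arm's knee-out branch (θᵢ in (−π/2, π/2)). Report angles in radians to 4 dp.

arm 1 (φ=0.0°): x'=0.0752, y'=0.1736
  A cos θ + B sin θ = C:  -0.0152·cos θ + -0.2013·sin θ = -0.0500
  √(A²+B²)=0.2019;  θ1 = -1.6462+1.8209 ≈ 0.1747
arm 2 (φ=120.0°): x'=0.1127, y'=-0.1519
  A cos θ + B sin θ = C:  -0.0527·cos θ + -0.2013·sin θ = -0.0349
  γ=atan2(-0.2013,-0.0527)=-1.8270;  ψ=arccos(-0.1679)=1.7395;  θ2=γ+ψ≈-0.0875
rotate P by −φ3: (-0.1879, -0.0217, -0.2013)
  e−x'=0.2479;  (l²−L²−(e−x')²−y'²−z²)/2L = -0.1552
  γ=atan2(-0.2013,0.2479)=-0.6819;  ψ=arccos(-0.4860)=2.0783;  θ3=γ+ψ≈1.3964

θ₁ = 0.1747, θ₂ = -0.0875, θ₃ = 1.3964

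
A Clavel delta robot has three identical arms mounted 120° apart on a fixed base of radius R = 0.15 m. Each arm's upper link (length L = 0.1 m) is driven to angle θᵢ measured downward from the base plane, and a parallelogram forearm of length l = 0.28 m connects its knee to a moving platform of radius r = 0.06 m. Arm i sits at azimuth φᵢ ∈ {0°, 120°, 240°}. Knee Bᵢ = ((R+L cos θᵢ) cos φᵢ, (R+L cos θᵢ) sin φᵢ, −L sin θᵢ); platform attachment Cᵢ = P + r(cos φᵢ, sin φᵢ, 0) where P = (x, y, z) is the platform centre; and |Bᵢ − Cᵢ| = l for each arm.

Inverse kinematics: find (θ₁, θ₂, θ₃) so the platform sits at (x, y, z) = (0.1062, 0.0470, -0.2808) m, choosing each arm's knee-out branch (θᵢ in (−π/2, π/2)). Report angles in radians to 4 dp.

θ₁ = 0.1741, θ₂ = 0.9601, θ₃ = 1.3962

arm 1 (φ=0.0°): x'=0.1062, y'=0.0470
  A=-0.0162, B=-0.2808, C=(l²−L²−A²−y'²−z²)/(2L)=-0.0646
  γ=atan2(-0.2808,-0.0162)=-1.6284;  ψ=arccos(-0.2297)=1.8025;  θ1=γ+ψ≈0.1741
φ2=120.0° → target in arm frame (-0.0124, -0.1155)
  A cos θ + B sin θ = C:  0.1024·cos θ + -0.2808·sin θ = -0.1713
  γ=atan2(-0.2808,0.1024)=-1.2211;  ψ=arccos(-0.5733)=2.1813;  θ2=γ+ψ≈0.9601
arm 3 (φ=240.0°): x'=-0.0938, y'=0.0685
  A=0.1838, B=-0.2808, C=(l²−L²−A²−y'²−z²)/(2L)=-0.2446
  θ3 = atan2(B,A) + arccos(C/0.3356) = 1.3962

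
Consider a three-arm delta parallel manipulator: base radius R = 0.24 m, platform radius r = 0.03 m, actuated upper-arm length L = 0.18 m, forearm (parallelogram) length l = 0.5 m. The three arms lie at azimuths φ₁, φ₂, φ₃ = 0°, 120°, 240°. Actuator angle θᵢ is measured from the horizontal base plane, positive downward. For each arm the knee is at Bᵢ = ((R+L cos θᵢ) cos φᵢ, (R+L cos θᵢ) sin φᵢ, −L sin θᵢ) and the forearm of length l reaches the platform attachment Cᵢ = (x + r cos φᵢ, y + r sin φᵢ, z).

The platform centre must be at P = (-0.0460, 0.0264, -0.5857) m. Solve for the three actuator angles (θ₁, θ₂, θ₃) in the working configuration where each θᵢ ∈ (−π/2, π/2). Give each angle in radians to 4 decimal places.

θ₁ = 1.3965, θ₂ = 1.0474, θ₃ = 1.2218

rotate P by −φ1: (-0.0460, 0.0264, -0.5857)
  e−x'=0.2560;  (l²−L²−(e−x')²−y'²−z²)/2L = -0.5324
  √(A²+B²)=0.6392;  θ1 = -1.1587+2.5553 ≈ 1.3965
rotate P by −φ2: (0.0459, 0.0266, -0.5857)
  A cos θ + B sin θ = C:  0.1641·cos θ + -0.5857·sin θ = -0.4253
  √(A²+B²)=0.6083;  θ2 = -1.2976+2.3450 ≈ 1.0474
φ3=240.0° → target in arm frame (0.0001, -0.0530)
  e−x'=0.2099;  (l²−L²−(e−x')²−y'²−z²)/2L = -0.4786
  θ3 = atan2(B,A) + arccos(C/0.6222) = 1.2218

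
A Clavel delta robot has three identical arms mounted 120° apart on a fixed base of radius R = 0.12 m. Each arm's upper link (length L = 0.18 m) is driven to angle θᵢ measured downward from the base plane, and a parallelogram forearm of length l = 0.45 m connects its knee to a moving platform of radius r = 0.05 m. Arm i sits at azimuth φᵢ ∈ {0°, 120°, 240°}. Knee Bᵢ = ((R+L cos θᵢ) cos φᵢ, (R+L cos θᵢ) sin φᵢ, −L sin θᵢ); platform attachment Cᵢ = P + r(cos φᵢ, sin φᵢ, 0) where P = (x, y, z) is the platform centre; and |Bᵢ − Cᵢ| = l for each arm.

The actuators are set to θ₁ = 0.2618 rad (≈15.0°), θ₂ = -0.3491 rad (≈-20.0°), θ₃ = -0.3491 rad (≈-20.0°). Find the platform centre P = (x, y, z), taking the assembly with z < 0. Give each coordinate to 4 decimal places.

φ1=0.0°: virtual centre (0.2439, 0.0000, -0.0466), radius l
arm 2 at φ=120.0°: ρ2 = 0.2391;  S2 = (-0.1196, 0.2071, 0.0616)
S3 = (0.2391·cos240.0°, 0.2391·sin240.0°, 0.0616) = (-0.1196, -0.2071, 0.0616)
subtract pairs → two planes through P
plane₁₂: -0.7269x+0.4142y+0.2163z = -0.0007
Cramer: x(z) = 0.0009+0.2976z;  y(z) = 0.0000-0.0000z
quadratic in z: (1.0886)z²+(-0.0514)z+(-0.1413)=0, √Δ=0.7861 → z ∈ {-0.3374, 0.3847}; z = -0.3374 (taking z<0)
x = -0.0995, y = 0.0000

(-0.0995, 0.0000, -0.3374)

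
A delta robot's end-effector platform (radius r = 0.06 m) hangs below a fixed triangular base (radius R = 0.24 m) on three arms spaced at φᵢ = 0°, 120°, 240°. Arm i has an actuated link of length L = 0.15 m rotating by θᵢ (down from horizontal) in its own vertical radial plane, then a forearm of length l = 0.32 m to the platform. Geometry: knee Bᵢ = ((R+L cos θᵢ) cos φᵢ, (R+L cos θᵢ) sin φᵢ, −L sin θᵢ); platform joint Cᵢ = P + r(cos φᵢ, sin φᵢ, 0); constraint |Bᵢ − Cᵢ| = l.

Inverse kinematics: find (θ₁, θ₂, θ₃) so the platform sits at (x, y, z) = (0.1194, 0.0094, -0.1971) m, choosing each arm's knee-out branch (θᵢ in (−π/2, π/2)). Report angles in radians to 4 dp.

θ₁ = -0.3487, θ₂ = 1.1347, θ₃ = 1.2215

rotate P by −φ1: (0.1194, 0.0094, -0.1971)
  A=0.0606, B=-0.1971, C=(l²−L²−A²−y'²−z²)/(2L)=0.1243
  γ=atan2(-0.1971,0.0606)=-1.2725;  ψ=arccos(0.6028)=0.9238;  θ1=γ+ψ≈-0.3487
arm 2 (φ=120.0°): x'=-0.0516, y'=-0.1081
  A cos θ + B sin θ = C:  0.2316·cos θ + -0.1971·sin θ = -0.0808
  √(A²+B²)=0.3041;  θ2 = -0.7052+1.8399 ≈ 1.1347
rotate P by −φ3: (-0.0678, 0.0987, -0.1971)
  e−x'=0.2478;  (l²−L²−(e−x')²−y'²−z²)/2L = -0.1004
  γ=atan2(-0.1971,0.2478)=-0.6718;  ψ=arccos(-0.3170)=1.8934;  θ3=γ+ψ≈1.2215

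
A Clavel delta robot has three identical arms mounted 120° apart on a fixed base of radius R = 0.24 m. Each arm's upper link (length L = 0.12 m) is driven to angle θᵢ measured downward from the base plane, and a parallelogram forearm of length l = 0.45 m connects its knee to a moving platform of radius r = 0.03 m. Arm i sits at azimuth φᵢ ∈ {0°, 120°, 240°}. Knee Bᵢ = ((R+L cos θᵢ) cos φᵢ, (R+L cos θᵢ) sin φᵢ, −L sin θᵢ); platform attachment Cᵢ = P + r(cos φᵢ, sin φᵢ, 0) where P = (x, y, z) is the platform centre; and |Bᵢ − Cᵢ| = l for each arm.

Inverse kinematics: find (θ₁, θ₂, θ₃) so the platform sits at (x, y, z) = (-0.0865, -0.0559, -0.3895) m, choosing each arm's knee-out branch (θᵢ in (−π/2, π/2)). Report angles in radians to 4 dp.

φ1=0.0° → target in arm frame (-0.0865, -0.0559)
  A=0.2965, B=-0.3895, C=(l²−L²−A²−y'²−z²)/(2L)=-0.2277
  θ1 = atan2(B,A) + arccos(C/0.4895) = 1.1345
φ2=120.0° → target in arm frame (-0.0052, 0.1029)
  A=0.2152, B=-0.3895, C=(l²−L²−A²−y'²−z²)/(2L)=-0.0854
  √(A²+B²)=0.4450;  θ2 = -1.0661+1.7638 ≈ 0.6977
rotate P by −φ3: (0.0917, -0.0470, -0.3895)
  e−x'=0.1183;  (l²−L²−(e−x')²−y'²−z²)/2L = 0.0841
  √(A²+B²)=0.4071;  θ3 = -1.2758+1.3627 ≈ 0.0869

θ₁ = 1.1345, θ₂ = 0.6977, θ₃ = 0.0869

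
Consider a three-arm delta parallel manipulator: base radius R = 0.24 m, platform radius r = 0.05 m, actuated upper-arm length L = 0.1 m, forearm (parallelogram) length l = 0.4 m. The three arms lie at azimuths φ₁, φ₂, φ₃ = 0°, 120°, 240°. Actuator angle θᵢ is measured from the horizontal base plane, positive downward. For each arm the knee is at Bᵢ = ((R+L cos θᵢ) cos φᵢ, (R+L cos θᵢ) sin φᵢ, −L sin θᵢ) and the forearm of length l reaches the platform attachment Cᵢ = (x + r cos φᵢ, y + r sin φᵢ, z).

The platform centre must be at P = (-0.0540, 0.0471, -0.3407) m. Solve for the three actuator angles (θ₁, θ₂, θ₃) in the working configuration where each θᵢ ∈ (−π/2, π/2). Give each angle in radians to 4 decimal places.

φ1=0.0° → target in arm frame (-0.0540, 0.0471)
  A=0.2440, B=-0.3407, C=(l²−L²−A²−y'²−z²)/(2L)=-0.1392
  γ=atan2(-0.3407,0.2440)=-0.9493;  ψ=arccos(-0.3321)=1.9093;  θ1=γ+ψ≈0.9600
rotate P by −φ2: (0.0678, 0.0232, -0.3407)
  A=0.1222, B=-0.3407, C=(l²−L²−A²−y'²−z²)/(2L)=0.0922
  √(A²+B²)=0.3620;  θ2 = -1.2264+1.3131 ≈ 0.0867
φ3=240.0° → target in arm frame (-0.0138, -0.0703)
  e−x'=0.2038;  (l²−L²−(e−x')²−y'²−z²)/2L = -0.0628
  γ=atan2(-0.3407,0.2038)=-1.0317;  ψ=arccos(-0.1581)=1.7295;  θ3=γ+ψ≈0.6978

θ₁ = 0.9600, θ₂ = 0.0867, θ₃ = 0.6978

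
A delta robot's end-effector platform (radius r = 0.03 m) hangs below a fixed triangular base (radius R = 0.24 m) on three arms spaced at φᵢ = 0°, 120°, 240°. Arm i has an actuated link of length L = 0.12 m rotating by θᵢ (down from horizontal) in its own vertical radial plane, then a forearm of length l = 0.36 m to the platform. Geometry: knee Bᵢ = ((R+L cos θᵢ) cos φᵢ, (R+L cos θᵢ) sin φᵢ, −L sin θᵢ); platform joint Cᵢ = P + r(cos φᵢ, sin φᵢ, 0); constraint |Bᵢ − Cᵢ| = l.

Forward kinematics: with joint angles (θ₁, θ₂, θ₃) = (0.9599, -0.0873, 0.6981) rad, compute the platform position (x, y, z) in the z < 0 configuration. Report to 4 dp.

(-0.0513, 0.0468, -0.2341)

centre 1 = (0.2788·cos0.0°, 0.2788·sin0.0°, -0.0983) = (0.2788, 0.0000, -0.0983)
φ2=120.0°: virtual centre (-0.1648, 0.2854, 0.0105), radius l
centre 3 = (0.3019·cos240.0°, 0.3019·sin240.0°, -0.0771) = (-0.1510, -0.2615, -0.0771)
eliminate P² terms by subtracting sphere 1 from 2 and 3
[-0.8872 0.5708 0.2175]·P = 0.0213;  [-0.8596 -0.5230 0.0423]·P = 0.0097
det = 0.9546;  x = -0.0175+0.1445z,  y = 0.0102+-0.1565z
sphere 1 gives Az²+Bz+C=0 with A=1.0454, B=0.1078, C=-0.0320;  B²−4AC=0.1456;  roots -0.2341, 0.1309;  negative root z = -0.2341
x = -0.0513, y = 0.0468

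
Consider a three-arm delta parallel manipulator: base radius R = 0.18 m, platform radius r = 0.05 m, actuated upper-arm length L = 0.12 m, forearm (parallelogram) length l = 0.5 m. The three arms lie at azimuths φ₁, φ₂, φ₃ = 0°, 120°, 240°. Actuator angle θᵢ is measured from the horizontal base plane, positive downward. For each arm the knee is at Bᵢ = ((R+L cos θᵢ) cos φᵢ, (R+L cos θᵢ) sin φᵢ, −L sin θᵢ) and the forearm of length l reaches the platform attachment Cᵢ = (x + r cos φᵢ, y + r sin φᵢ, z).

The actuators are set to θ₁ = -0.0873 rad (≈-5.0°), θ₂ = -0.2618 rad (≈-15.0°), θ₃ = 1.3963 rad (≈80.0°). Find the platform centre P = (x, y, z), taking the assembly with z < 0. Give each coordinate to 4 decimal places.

centre 1 = (0.2495·cos0.0°, 0.2495·sin0.0°, 0.0105) = (0.2495, 0.0000, 0.0105)
centre 2 = (0.2459·cos120.0°, 0.2459·sin120.0°, 0.0311) = (-0.1230, 0.2130, 0.0311)
φ3=240.0°: virtual centre (-0.0754, -0.1306, -0.1182), radius l
subtract pairs → two planes through P
linear system: -0.7450x+0.4259y = -0.0009−0.0412z; -0.6499x+-0.2613y = -0.0257−-0.2573z
Cramer: x(z) = 0.0237-0.2096z;  y(z) = 0.0393-0.4633z
sphere 1 gives Az²+Bz+C=0 with A=1.2586, B=0.0374, C=-0.1973;  B²−4AC=0.9950;  roots -0.4111, 0.3814;  negative root z = -0.4111
x = 0.1099, y = 0.2297

(0.1099, 0.2297, -0.4111)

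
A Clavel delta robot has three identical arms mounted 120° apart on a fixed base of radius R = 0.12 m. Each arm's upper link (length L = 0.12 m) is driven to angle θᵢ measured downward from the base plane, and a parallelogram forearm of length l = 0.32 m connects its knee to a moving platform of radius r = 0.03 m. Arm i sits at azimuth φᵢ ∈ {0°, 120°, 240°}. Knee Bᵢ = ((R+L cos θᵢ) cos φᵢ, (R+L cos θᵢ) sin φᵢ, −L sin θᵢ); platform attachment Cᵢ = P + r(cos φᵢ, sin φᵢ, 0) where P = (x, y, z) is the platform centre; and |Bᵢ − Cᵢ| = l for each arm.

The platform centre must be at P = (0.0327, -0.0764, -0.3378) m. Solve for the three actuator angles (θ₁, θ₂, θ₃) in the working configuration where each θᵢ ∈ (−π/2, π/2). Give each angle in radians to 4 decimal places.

θ₁ = 0.6108, θ₂ = 1.1343, θ₃ = 0.5231

arm 1 (φ=0.0°): x'=0.0327, y'=-0.0764
  e−x'=0.0573;  (l²−L²−(e−x')²−y'²−z²)/2L = -0.1468
  γ=atan2(-0.3378,0.0573)=-1.4028;  ψ=arccos(-0.4284)=2.0135;  θ1=γ+ψ≈0.6108
φ2=120.0° → target in arm frame (-0.0825, 0.0099)
  e−x'=0.1725;  (l²−L²−(e−x')²−y'²−z²)/2L = -0.2332
  γ=atan2(-0.3378,0.1725)=-1.0986;  ψ=arccos(-0.6148)=2.2329;  θ2=γ+ψ≈1.1343
rotate P by −φ3: (0.0498, 0.0665, -0.3378)
  A=0.0402, B=-0.3378, C=(l²−L²−A²−y'²−z²)/(2L)=-0.1340
  γ=atan2(-0.3378,0.0402)=-1.4524;  ψ=arccos(-0.3938)=1.9755;  θ3=γ+ψ≈0.5231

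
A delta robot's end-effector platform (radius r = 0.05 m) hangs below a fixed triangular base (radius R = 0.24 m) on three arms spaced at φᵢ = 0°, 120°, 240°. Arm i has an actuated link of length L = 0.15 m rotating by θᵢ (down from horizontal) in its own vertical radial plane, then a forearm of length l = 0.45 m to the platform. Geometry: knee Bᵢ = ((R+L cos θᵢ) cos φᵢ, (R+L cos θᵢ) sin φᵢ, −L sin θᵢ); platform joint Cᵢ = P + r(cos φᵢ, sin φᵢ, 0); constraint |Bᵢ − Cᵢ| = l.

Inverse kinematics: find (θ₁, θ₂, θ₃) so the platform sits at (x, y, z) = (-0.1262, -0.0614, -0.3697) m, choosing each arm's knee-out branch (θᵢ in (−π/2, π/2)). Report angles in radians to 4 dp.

θ₁ = 1.1345, θ₂ = 0.5239, θ₃ = -0.0874

arm 1 (φ=0.0°): x'=-0.1262, y'=-0.0614
  A cos θ + B sin θ = C:  0.3162·cos θ + -0.3697·sin θ = -0.2014
  √(A²+B²)=0.4865;  θ1 = -0.8632+1.9977 ≈ 1.1345
arm 2 (φ=120.0°): x'=0.0099, y'=0.1400
  e−x'=0.1801;  (l²−L²−(e−x')²−y'²−z²)/2L = -0.0290
  √(A²+B²)=0.4112;  θ2 = -1.1175+1.6414 ≈ 0.5239
arm 3 (φ=240.0°): x'=0.1163, y'=-0.0786
  A cos θ + B sin θ = C:  0.0737·cos θ + -0.3697·sin θ = 0.1057
  γ=atan2(-0.3697,0.0737)=-1.3740;  ψ=arccos(0.2804)=1.2866;  θ3=γ+ψ≈-0.0874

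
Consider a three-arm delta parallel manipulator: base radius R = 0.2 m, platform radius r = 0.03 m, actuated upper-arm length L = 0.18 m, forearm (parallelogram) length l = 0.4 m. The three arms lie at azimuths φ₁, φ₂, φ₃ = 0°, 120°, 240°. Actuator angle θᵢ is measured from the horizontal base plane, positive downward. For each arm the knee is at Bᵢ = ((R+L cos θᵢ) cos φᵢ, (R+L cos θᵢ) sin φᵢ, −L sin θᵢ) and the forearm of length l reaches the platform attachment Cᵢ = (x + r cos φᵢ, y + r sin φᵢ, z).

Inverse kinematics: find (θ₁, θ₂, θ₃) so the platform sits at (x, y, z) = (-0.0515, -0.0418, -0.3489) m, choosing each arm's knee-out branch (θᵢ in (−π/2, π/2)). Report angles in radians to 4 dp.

θ₁ = 0.8725, θ₂ = 0.6982, θ₃ = 0.3488

φ1=0.0° → target in arm frame (-0.0515, -0.0418)
  A cos θ + B sin θ = C:  0.2215·cos θ + -0.3489·sin θ = -0.1248
  γ=atan2(-0.3489,0.2215)=-1.0051;  ψ=arccos(-0.3021)=1.8777;  θ1=γ+ψ≈0.8725
φ2=120.0° → target in arm frame (-0.0104, 0.0655)
  e−x'=0.1804;  (l²−L²−(e−x')²−y'²−z²)/2L = -0.0861
  √(A²+B²)=0.3928;  θ2 = -1.0935+1.7917 ≈ 0.6982
rotate P by −φ3: (0.0619, -0.0237, -0.3489)
  A cos θ + B sin θ = C:  0.1081·cos θ + -0.3489·sin θ = -0.0177
  √(A²+B²)=0.3652;  θ3 = -1.2705+1.6192 ≈ 0.3488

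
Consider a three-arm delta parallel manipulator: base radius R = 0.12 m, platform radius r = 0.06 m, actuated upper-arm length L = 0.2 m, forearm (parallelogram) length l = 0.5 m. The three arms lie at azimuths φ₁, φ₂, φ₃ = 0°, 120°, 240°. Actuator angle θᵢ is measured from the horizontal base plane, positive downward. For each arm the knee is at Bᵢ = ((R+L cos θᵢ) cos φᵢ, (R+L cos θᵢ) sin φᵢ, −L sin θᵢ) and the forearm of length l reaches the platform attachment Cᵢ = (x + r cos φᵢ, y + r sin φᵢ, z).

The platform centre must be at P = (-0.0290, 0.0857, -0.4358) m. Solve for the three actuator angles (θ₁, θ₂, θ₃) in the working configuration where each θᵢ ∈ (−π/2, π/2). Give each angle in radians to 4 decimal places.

θ₁ = 0.1744, θ₂ = -0.1744, θ₃ = 0.2619

rotate P by −φ1: (-0.0290, 0.0857, -0.4358)
  A=0.0890, B=-0.4358, C=(l²−L²−A²−y'²−z²)/(2L)=0.0120
  θ1 = atan2(B,A) + arccos(C/0.4448) = 0.1744
arm 2 (φ=120.0°): x'=0.0887, y'=-0.0177
  A=-0.0287, B=-0.4358, C=(l²−L²−A²−y'²−z²)/(2L)=0.0473
  γ=atan2(-0.4358,-0.0287)=-1.6366;  ψ=arccos(0.1084)=1.4622;  θ2=γ+ψ≈-0.1744
rotate P by −φ3: (-0.0597, -0.0680, -0.4358)
  A=0.1197, B=-0.4358, C=(l²−L²−A²−y'²−z²)/(2L)=0.0028
  θ3 = atan2(B,A) + arccos(C/0.4519) = 0.2619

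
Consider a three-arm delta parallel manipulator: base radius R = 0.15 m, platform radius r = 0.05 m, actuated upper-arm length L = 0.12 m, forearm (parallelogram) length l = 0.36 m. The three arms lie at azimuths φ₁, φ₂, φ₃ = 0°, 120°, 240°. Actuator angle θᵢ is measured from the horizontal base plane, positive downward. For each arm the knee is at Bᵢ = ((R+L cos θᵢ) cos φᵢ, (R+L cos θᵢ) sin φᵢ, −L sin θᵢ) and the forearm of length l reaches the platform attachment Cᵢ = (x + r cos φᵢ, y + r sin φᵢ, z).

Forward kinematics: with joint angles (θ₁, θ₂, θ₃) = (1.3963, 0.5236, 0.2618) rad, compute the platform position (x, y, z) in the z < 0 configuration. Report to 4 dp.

φ1=0.0°: virtual centre (0.1208, 0.0000, -0.1182), radius l
arm 2 at φ=120.0°: ρ2 = 0.2039;  O2 = (-0.1020, 0.1766, -0.0600)
φ3=240.0°: virtual centre (-0.1080, -0.1870, -0.0311), radius l
|O₂|²−|O₁|² = 0.0166;  |O₃|²−|O₁|² = 0.0190
[-0.4456 0.3532 0.1164]·P = 0.0166;  [-0.4576 -0.3740 0.1742]·P = 0.0190
Cramer: x(z) = -0.0394+0.3200z;  y(z) = -0.0026+0.0743z
sphere 1 gives Az²+Bz+C=0 with A=1.1080, B=0.1334, C=-0.0900;  B²−4AC=0.4165;  roots -0.3514, 0.2310;  negative root z = -0.3514
x = -0.1519, y = -0.0288

(-0.1519, -0.0288, -0.3514)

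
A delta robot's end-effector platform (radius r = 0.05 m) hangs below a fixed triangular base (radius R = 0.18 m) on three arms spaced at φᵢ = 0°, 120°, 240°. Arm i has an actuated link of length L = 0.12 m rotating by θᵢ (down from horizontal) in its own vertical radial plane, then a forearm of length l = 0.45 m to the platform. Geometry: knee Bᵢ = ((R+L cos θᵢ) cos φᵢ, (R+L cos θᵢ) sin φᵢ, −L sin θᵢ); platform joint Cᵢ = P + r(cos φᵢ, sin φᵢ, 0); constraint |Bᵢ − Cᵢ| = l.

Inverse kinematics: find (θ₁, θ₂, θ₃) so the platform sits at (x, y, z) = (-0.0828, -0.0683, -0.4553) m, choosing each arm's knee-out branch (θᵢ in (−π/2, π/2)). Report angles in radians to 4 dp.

θ₁ = 1.0477, θ₂ = 0.7858, θ₃ = 0.2620

rotate P by −φ1: (-0.0828, -0.0683, -0.4553)
  e−x'=0.2128;  (l²−L²−(e−x')²−y'²−z²)/2L = -0.2881
  γ=atan2(-0.4553,0.2128)=-1.1336;  ψ=arccos(-0.5733)=2.1813;  θ1=γ+ψ≈1.0477
φ2=120.0° → target in arm frame (-0.0177, 0.1059)
  e−x'=0.1477;  (l²−L²−(e−x')²−y'²−z²)/2L = -0.2176
  γ=atan2(-0.4553,0.1477)=-1.2570;  ψ=arccos(-0.4547)=2.0428;  θ2=γ+ψ≈0.7858
φ3=240.0° → target in arm frame (0.1005, -0.0376)
  A=0.0295, B=-0.4553, C=(l²−L²−A²−y'²−z²)/(2L)=-0.0895
  γ=atan2(-0.4553,0.0295)=-1.5062;  ψ=arccos(-0.1961)=1.7682;  θ3=γ+ψ≈0.2620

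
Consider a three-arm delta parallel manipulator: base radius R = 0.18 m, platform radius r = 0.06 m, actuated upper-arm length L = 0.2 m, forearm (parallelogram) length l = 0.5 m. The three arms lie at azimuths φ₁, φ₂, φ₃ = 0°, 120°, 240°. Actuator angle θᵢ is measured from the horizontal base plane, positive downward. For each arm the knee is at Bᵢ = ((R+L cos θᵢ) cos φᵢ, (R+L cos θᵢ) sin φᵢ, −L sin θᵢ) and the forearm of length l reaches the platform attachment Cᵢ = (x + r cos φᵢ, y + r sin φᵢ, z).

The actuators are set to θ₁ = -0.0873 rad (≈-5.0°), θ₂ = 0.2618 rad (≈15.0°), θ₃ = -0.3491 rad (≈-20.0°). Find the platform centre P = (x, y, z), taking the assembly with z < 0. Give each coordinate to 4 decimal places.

φ1=0.0°: virtual centre (0.3192, 0.0000, 0.0174), radius l
centre 2 = (0.3132·cos120.0°, 0.3132·sin120.0°, -0.0518) = (-0.1566, 0.2712, -0.0518)
arm 3 at φ=240.0°: (R−r)+L cos θ3 = 0.3079;  centre 3 = (-0.1540, -0.2667, 0.0684)
subtract pairs → two planes through P
plane₁₂: -0.9517x+0.5425y+-0.1384z = -0.0015
det = 1.0210;  x = 0.0022+-0.0181z,  y = 0.0012+0.2233z
quadratic in z: (1.0502)z²+(-0.0228)z+(-0.1492)=0, √Δ=0.7920 → z ∈ {-0.3662, 0.3879}; z = -0.3662 (taking z<0)
x = 0.0088, y = -0.0806

(0.0088, -0.0806, -0.3662)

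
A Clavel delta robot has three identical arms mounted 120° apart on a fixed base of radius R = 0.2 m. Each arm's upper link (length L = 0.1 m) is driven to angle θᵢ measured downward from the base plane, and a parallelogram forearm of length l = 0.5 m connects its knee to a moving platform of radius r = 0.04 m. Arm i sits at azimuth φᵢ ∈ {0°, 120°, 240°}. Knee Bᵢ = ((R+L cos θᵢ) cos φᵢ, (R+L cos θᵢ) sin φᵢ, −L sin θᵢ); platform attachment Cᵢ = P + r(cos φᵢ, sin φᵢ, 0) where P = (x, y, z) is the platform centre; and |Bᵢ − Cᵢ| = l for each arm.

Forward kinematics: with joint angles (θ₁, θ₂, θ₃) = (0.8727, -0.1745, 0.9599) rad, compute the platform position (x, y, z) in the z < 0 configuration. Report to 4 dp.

(-0.0603, 0.1257, -0.4680)

φ1=0.0°: virtual centre (0.2243, 0.0000, -0.0766), radius l
φ2=120.0°: virtual centre (-0.1292, 0.2239, 0.0174), radius l
arm 3 at φ=240.0°: (R−r)+L cos θ3 = 0.2174;  O3 = (-0.1087, -0.1882, -0.0819)
subtract pairs → two planes through P
plane₁₂: -0.7070x+0.4477y+0.1879z = 0.0109
Cramer: x(z) = -0.0055+0.1170z;  y(z) = 0.0157-0.2351z
sphere 1 gives Az²+Bz+C=0 with A=1.0689, B=0.0921, C=-0.1911;  B²−4AC=0.8254;  roots -0.4680, 0.3819;  negative root z = -0.4680
x = -0.0603, y = 0.1257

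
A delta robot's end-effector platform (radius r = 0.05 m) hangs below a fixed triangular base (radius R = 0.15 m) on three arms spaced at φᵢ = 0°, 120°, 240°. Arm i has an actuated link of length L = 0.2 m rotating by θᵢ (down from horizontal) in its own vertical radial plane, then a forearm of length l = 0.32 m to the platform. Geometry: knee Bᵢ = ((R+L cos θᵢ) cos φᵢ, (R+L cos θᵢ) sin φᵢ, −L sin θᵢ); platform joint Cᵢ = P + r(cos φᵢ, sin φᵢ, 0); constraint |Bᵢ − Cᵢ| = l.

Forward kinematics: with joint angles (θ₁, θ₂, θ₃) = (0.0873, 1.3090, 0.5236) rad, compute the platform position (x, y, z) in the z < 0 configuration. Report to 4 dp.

O1 = (0.2992·cos0.0°, 0.2992·sin0.0°, -0.0174) = (0.2992, 0.0000, -0.0174)
φ2=120.0°: virtual centre (-0.0759, 0.1314, -0.1932), radius l
arm 3 at φ=240.0°: e+L cos θ3 = 0.2732;  O3 = (-0.1366, -0.2366, -0.1000)
|O₂|²−|O₁|² = -0.0295;  |O₃|²−|O₁|² = -0.0052
plane₁₂: -0.7502x+0.2629y+-0.3515z = -0.0295
det = 0.5841;  x = 0.0262+-0.3590z,  y = -0.0373+0.3124z
into |P−O₁|² = l²: 1.2265z² + 0.2076z + -0.0262 = 0;  Δ = 0.1715;  z = -0.2534 or 0.0842 → z<0 root = -0.2534
x = 0.1172, y = -0.1165

(0.1172, -0.1165, -0.2534)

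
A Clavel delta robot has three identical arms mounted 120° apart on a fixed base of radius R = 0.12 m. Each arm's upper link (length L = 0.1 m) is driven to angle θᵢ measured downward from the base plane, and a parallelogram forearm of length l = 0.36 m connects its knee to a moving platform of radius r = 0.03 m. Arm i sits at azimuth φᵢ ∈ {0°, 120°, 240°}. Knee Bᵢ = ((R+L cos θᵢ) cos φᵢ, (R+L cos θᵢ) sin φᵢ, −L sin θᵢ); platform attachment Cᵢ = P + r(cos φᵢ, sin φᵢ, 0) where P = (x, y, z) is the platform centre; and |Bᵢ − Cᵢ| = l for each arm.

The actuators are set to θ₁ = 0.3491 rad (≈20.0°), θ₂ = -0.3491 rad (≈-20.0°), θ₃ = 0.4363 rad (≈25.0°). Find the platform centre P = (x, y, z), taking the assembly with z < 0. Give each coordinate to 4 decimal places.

(-0.0332, 0.0761, -0.3111)

arm 1 at φ=0.0°: (R−r)+L cos θ1 = 0.1840;  centre 1 = (0.1840, 0.0000, -0.0342)
arm 2 at φ=120.0°: (R−r)+L cos θ2 = 0.1840;  centre 2 = (-0.0920, 0.1593, 0.0342)
centre 3 = (0.1806·cos240.0°, 0.1806·sin240.0°, -0.0423) = (-0.0903, -0.1564, -0.0423)
eliminate P² terms by subtracting sphere 1 from 2 and 3
[-0.5519 0.3186 0.1368]·P = 0.0000;  [-0.5486 -0.3129 -0.0161]·P = -0.0006
det = 0.3475;  x = 0.0006+0.1084z,  y = 0.0010+-0.2416z
quadratic in z: (1.0701)z²+(0.0282)z+(-0.0948)=0, √Δ=0.6376 → z ∈ {-0.3111, 0.2847}; z = -0.3111 (taking z<0)
x = -0.0332, y = 0.0761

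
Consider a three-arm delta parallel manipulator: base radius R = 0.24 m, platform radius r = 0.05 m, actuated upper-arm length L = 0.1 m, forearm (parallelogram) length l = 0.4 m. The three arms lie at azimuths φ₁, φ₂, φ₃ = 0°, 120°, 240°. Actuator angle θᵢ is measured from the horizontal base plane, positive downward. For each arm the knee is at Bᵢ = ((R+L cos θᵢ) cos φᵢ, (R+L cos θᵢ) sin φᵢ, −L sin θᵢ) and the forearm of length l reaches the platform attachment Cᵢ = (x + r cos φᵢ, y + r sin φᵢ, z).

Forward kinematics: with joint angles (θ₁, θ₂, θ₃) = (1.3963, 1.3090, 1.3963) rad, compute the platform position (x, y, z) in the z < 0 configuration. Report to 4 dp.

(-0.0038, 0.0066, -0.4381)

centre 1 = (0.2074·cos0.0°, 0.2074·sin0.0°, -0.0985) = (0.2074, 0.0000, -0.0985)
centre 2 = (0.2159·cos120.0°, 0.2159·sin120.0°, -0.0966) = (-0.1079, 0.1870, -0.0966)
arm 3 at φ=240.0°: (R−r)+L cos θ3 = 0.2074;  centre 3 = (-0.1037, -0.1796, -0.0985)
|centre ₂|²−|centre ₁|² = 0.0032;  |centre ₃|²−|centre ₁|² = 0.0000
[-0.6306 0.3739 0.0038]·P = 0.0032;  [-0.6221 -0.3592 0.0000]·P = 0.0000
det = 0.4591;  x = -0.0025+0.0030z,  y = 0.0044+-0.0051z
into |P−centre ₁|² = l²: 1.0000z² + 0.1957z + -0.1062 = 0;  Δ = 0.4632;  z = -0.4381 or 0.2425 → z<0 root = -0.4381
x = -0.0038, y = 0.0066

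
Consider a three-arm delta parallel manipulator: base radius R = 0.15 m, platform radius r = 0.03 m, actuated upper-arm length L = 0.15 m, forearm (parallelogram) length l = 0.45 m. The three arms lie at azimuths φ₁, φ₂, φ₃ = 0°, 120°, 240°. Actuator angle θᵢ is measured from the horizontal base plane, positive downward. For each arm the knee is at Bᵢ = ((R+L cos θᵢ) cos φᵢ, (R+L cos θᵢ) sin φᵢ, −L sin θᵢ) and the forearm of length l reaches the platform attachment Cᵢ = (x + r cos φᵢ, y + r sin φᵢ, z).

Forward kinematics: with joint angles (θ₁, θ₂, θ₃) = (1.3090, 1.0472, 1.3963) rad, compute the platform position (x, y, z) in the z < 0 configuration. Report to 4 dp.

(-0.0151, 0.0522, -0.5566)

centre 1 = (0.1588·cos0.0°, 0.1588·sin0.0°, -0.1449) = (0.1588, 0.0000, -0.1449)
centre 2 = (0.1950·cos120.0°, 0.1950·sin120.0°, -0.1299) = (-0.0975, 0.1689, -0.1299)
φ3=240.0°: virtual centre (-0.0730, -0.1265, -0.1477), radius l
|centre ₂|²−|centre ₁|² = 0.0087;  |centre ₃|²−|centre ₁|² = -0.0031
plane₁₂: -0.5126x+0.3377y+0.0300z = 0.0087
Cramer: x(z) = -0.0041+0.0198z;  y(z) = 0.0196-0.0587z
quadratic in z: (1.0038)z²+(0.2810)z+(-0.1546)=0, √Δ=0.8365 → z ∈ {-0.5566, 0.2767}; z = -0.5566 (taking z<0)
x = -0.0151, y = 0.0522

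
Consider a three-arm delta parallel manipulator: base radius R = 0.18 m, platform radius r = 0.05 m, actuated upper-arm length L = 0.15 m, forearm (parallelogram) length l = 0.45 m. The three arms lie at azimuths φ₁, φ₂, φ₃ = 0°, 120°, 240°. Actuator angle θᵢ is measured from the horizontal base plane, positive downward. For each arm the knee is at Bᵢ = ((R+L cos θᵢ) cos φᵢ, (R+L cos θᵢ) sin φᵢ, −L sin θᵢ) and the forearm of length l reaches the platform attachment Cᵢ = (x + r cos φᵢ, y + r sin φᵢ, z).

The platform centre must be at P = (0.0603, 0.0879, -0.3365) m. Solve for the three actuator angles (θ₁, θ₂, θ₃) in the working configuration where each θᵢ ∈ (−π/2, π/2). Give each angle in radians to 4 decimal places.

φ1=0.0° → target in arm frame (0.0603, 0.0879)
  A=0.0697, B=-0.3365, C=(l²−L²−A²−y'²−z²)/(2L)=0.1806
  θ1 = atan2(B,A) + arccos(C/0.3436) = -0.3491
φ2=120.0° → target in arm frame (0.0460, -0.0962)
  A cos θ + B sin θ = C:  0.0840·cos θ + -0.3365·sin θ = 0.1682
  √(A²+B²)=0.3468;  θ2 = -1.3261+1.0645 ≈ -0.2616
arm 3 (φ=240.0°): x'=-0.1063, y'=0.0083
  A=0.2363, B=-0.3365, C=(l²−L²−A²−y'²−z²)/(2L)=0.0362
  γ=atan2(-0.3365,0.2363)=-0.9586;  ψ=arccos(0.0882)=1.4825;  θ3=γ+ψ≈0.5239

θ₁ = -0.3491, θ₂ = -0.2616, θ₃ = 0.5239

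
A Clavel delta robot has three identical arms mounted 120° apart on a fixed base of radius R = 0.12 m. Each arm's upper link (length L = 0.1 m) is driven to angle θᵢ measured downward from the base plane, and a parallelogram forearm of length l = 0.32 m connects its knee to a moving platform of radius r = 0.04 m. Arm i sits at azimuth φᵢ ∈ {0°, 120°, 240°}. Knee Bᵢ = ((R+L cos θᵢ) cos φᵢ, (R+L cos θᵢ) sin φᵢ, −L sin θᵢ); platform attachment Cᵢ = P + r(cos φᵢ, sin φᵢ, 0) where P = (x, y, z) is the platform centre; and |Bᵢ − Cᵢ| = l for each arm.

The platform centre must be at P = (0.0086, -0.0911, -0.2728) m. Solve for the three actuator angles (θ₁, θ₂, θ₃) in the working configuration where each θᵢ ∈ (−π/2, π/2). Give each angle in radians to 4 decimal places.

arm 1 (φ=0.0°): x'=0.0086, y'=-0.0911
  e−x'=0.0714;  (l²−L²−(e−x')²−y'²−z²)/2L = 0.0229
  γ=atan2(-0.2728,0.0714)=-1.3148;  ψ=arccos(0.0813)=1.4894;  θ1=γ+ψ≈0.1746
rotate P by −φ2: (-0.0832, 0.0381, -0.2728)
  e−x'=0.1632;  (l²−L²−(e−x')²−y'²−z²)/2L = -0.0505
  θ2 = atan2(B,A) + arccos(C/0.3179) = 0.6987
arm 3 (φ=240.0°): x'=0.0746, y'=0.0530
  A cos θ + B sin θ = C:  0.0054·cos θ + -0.2728·sin θ = 0.0757
  θ3 = atan2(B,A) + arccos(C/0.2729) = -0.2614

θ₁ = 0.1746, θ₂ = 0.6987, θ₃ = -0.2614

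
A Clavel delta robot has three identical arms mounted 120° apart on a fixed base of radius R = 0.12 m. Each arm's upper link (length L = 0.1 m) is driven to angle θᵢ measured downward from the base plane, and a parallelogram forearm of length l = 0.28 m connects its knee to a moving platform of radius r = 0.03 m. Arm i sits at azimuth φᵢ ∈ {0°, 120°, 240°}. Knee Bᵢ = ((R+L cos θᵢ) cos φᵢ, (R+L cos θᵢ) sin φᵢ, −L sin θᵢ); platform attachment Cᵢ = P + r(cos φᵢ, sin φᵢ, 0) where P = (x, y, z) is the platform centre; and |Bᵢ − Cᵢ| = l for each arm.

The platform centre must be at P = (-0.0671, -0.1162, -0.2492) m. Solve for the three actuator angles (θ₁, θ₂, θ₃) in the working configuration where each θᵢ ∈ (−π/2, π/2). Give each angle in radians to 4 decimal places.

arm 1 (φ=0.0°): x'=-0.0671, y'=-0.1162
  A=0.1571, B=-0.2492, C=(l²−L²−A²−y'²−z²)/(2L)=-0.1594
  √(A²+B²)=0.2946;  θ1 = -1.0083+2.1426 ≈ 1.1343
arm 2 (φ=120.0°): x'=-0.0671, y'=0.1162
  e−x'=0.1571;  (l²−L²−(e−x')²−y'²−z²)/2L = -0.1594
  θ2 = atan2(B,A) + arccos(C/0.2946) = 1.1342
arm 3 (φ=240.0°): x'=0.1342, y'=0.0000
  e−x'=-0.0442;  (l²−L²−(e−x')²−y'²−z²)/2L = 0.0217
  γ=atan2(-0.2492,-0.0442)=-1.7463;  ψ=arccos(0.0859)=1.4848;  θ3=γ+ψ≈-0.2615

θ₁ = 1.1343, θ₂ = 1.1342, θ₃ = -0.2615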